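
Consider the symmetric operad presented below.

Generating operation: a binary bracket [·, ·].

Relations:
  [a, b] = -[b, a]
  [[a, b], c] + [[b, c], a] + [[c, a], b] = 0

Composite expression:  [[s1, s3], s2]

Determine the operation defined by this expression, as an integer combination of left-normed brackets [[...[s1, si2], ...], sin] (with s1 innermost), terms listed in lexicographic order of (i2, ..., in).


Left-normed coefficients sit on the s1-initial expansion words.
Composite bracket: [[s1, s3], s2]
Applying ab - ba throughout gives 4 signed words (2^2 = 4).
Words beginning with s1 determine it all:
  the word s1s3s2 carries sign +1 and contributes +[[s1, s3], s2]

[[s1, s3], s2]


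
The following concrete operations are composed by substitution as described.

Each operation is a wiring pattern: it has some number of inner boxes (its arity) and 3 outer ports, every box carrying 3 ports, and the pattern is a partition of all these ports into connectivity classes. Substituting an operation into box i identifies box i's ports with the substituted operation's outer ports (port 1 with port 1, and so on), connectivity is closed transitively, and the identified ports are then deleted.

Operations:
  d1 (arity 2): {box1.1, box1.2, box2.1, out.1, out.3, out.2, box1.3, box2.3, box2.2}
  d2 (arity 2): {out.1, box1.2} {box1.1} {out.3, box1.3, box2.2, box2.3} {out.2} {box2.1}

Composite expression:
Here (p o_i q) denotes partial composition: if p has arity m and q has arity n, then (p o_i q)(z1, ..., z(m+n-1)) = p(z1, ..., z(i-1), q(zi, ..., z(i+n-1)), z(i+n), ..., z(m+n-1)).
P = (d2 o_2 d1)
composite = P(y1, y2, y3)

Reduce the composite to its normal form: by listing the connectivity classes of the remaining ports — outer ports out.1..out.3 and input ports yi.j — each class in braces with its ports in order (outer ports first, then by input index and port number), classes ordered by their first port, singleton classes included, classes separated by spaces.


{out.1, y1.2} {out.2} {out.3, y1.3, y2.1, y2.2, y2.3, y3.1, y3.2, y3.3} {y1.1}

Substituting into d2 glues patterns; closure does the rest.
the subtree at d1 composes to {out.1, out.2, out.3, y2.1, y2.2, y2.3, y3.1, y3.2, y3.3} on (y2, y3); out.j = own outer ports
the subtree at d2 composes to {out.1, y1.2} {out.2} {out.3, y1.3, y2.1, y2.2, y2.3, y3.1, y3.2, y3.3} {y1.1} on (y1, y2, y3); out.j = own outer ports


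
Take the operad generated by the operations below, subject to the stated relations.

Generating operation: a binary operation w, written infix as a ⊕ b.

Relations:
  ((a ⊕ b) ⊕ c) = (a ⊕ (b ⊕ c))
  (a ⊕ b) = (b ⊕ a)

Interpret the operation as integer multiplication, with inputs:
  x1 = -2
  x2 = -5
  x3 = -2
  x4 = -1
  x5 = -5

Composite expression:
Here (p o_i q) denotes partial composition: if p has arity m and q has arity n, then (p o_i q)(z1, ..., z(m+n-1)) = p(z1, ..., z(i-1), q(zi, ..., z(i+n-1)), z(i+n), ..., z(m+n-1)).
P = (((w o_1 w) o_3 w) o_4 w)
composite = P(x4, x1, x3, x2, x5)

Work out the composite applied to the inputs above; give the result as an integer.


(x4 ⊕ x1) = 2
(x2 ⊕ x5) = 25
(x3 ⊕ (x2 ⊕ x5)) = -50
((x4 ⊕ x1) ⊕ (x3 ⊕ (x2 ⊕ x5))) = -100

-100


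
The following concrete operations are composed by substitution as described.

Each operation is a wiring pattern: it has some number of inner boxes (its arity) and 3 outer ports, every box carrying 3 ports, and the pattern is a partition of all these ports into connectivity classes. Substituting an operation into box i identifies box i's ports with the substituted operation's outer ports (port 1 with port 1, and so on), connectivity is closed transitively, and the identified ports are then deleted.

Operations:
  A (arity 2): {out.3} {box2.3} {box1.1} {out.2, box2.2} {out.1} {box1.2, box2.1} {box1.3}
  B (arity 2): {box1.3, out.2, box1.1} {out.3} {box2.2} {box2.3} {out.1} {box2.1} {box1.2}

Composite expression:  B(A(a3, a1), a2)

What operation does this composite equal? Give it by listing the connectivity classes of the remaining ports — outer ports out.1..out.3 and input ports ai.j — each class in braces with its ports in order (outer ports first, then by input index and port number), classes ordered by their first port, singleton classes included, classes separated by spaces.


{out.1} {out.2} {out.3} {a1.1, a3.2} {a1.2} {a1.3} {a2.1} {a2.2} {a2.3} {a3.1} {a3.3}

Substituting into B glues patterns; closure does the rest.
through A, on inputs (a3, a1): {out.1} {out.2, a1.2} {out.3} {a1.1, a3.2} {a1.3} {a3.1} {a3.3} (out.j = stage outer ports)
through B, on inputs (a3, a1, a2): {out.1} {out.2} {out.3} {a1.1, a3.2} {a1.2} {a1.3} {a2.1} {a2.2} {a2.3} {a3.1} {a3.3} (out.j = stage outer ports)


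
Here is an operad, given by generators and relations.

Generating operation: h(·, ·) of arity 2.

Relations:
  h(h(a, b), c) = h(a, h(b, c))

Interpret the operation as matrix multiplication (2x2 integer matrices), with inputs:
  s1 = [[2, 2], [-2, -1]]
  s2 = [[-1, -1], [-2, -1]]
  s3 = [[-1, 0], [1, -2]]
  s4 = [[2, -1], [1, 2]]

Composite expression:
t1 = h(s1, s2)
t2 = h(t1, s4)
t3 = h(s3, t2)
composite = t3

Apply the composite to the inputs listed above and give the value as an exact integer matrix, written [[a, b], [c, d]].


[[16, 2], [-38, -6]]

h(s1, s2) = [[-6, -4], [4, 3]]
h(h(s1, s2), s4) = [[-16, -2], [11, 2]]
h(s3, h(h(s1, s2), s4)) = [[16, 2], [-38, -6]]


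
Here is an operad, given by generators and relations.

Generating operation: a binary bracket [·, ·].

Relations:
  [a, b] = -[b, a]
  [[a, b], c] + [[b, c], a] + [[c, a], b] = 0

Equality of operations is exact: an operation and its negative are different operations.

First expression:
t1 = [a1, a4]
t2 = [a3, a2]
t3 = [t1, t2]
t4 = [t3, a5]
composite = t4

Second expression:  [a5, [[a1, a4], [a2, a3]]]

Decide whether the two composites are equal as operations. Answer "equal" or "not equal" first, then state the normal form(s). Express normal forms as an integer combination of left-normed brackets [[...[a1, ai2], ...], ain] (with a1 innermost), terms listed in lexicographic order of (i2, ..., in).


equal: each reduces to -[[[[a1, a4], a2], a3], a5] + [[[[a1, a4], a3], a2], a5]

In normal form, the first expression is -[[[[a1, a4], a2], a3], a5] + [[[[a1, a4], a3], a2], a5]
In normal form, the second expression is -[[[[a1, a4], a2], a3], a5] + [[[[a1, a4], a3], a2], a5]
Both agree, so they are equal.


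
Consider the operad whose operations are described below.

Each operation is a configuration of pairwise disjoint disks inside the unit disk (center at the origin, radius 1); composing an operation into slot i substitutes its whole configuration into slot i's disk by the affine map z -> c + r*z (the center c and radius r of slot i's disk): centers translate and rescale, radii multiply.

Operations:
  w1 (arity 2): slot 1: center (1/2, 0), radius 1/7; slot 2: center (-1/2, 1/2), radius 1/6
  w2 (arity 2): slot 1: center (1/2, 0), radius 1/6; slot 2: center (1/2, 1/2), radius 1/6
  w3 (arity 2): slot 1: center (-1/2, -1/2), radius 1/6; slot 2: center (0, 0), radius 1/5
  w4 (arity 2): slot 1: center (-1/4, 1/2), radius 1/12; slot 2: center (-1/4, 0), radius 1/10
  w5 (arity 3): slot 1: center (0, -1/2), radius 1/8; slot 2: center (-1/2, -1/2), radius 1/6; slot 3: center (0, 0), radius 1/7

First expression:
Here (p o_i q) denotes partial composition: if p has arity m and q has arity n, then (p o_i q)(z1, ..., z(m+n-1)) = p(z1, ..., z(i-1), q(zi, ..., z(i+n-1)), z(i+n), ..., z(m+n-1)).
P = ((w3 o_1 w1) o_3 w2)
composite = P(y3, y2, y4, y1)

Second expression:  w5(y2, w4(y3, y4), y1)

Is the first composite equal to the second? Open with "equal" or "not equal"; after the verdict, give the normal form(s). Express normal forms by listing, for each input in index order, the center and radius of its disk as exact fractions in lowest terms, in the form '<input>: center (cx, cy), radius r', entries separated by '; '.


The first expression reduces to y1: center (1/10, 1/10), radius 1/30; y2: center (-7/12, -5/12), radius 1/36; y3: center (-5/12, -1/2), radius 1/42; y4: center (1/10, 0), radius 1/30
The second expression reduces to y1: center (0, 0), radius 1/7; y2: center (0, -1/2), radius 1/8; y3: center (-13/24, -5/12), radius 1/72; y4: center (-13/24, -1/2), radius 1/60
Distinct normal forms: not equal.

not equal — first y1: center (1/10, 1/10), radius 1/30; y2: center (-7/12, -5/12), radius 1/36; y3: center (-5/12, -1/2), radius 1/42; y4: center (1/10, 0), radius 1/30, second y1: center (0, 0), radius 1/7; y2: center (0, -1/2), radius 1/8; y3: center (-13/24, -5/12), radius 1/72; y4: center (-13/24, -1/2), radius 1/60


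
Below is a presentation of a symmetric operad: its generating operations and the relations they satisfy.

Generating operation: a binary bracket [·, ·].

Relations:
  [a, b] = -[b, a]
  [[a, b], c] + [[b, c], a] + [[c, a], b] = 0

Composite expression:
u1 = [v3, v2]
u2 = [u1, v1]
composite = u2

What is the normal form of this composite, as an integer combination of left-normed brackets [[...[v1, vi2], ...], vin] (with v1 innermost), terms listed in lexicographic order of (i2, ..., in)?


In the tensor algebra, words opening v1 carry the v1-anchored form.
Composite bracket: [[v3, v2], v1]
Each bracket splits as ab - ba, giving 4 signed words (2^2 = 4).
Keep just the words that open with v1:
  sign of v1v2v3 is +1, so it contributes +[[v1, v2], v3]
  sign of v1v3v2 is -1, so it contributes -[[v1, v3], v2]

[[v1, v2], v3] - [[v1, v3], v2]


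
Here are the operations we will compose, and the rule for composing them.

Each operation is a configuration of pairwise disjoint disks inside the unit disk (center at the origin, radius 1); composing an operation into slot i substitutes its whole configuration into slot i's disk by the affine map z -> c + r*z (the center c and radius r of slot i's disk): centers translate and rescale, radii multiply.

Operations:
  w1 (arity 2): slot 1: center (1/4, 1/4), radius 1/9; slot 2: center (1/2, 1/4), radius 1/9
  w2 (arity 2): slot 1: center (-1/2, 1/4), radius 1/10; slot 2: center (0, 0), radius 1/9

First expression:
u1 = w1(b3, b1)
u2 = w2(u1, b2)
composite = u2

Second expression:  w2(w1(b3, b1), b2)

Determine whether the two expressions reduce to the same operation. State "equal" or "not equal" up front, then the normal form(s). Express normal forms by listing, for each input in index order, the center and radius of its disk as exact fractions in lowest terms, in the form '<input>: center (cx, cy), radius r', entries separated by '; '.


equal — both sides give b1: center (-9/20, 11/40), radius 1/90; b2: center (0, 0), radius 1/9; b3: center (-19/40, 11/40), radius 1/90


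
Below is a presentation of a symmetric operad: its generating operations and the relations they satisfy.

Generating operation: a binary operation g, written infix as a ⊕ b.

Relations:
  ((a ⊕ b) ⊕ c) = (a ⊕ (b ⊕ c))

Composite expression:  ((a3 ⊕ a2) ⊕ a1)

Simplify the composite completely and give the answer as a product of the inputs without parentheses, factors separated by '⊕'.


All parenthesizations of g agree; list the a-inputs left to right.
(a3 ⊕ a2) spells out as a3 ⊕ a2
((a3 ⊕ a2) ⊕ a1) spells out as a3 ⊕ a2 ⊕ a1

a3 ⊕ a2 ⊕ a1


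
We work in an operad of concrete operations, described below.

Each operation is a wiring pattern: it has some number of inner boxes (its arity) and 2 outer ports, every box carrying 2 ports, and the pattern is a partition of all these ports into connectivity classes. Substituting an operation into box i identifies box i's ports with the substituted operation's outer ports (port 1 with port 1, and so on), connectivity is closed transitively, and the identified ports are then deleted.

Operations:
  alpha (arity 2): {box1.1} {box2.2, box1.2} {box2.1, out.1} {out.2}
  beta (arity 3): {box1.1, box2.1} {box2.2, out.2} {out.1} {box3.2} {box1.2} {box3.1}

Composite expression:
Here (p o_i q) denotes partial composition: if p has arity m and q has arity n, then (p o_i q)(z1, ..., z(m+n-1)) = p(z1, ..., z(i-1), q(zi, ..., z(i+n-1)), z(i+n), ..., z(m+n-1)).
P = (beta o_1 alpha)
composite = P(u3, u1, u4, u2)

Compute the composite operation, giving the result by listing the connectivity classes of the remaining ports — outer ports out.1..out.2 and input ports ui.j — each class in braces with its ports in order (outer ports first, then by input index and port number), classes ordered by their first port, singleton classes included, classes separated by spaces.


{out.1} {out.2, u4.2} {u1.1, u4.1} {u1.2, u3.2} {u2.1} {u2.2} {u3.1}


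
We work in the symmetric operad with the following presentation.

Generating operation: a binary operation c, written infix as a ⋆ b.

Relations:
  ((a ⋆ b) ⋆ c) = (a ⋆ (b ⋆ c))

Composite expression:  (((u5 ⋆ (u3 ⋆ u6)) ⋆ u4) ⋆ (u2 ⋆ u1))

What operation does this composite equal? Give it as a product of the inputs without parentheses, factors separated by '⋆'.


u5 ⋆ u3 ⋆ u6 ⋆ u4 ⋆ u2 ⋆ u1

Every regrouping of c is equal, so read the u-inputs in written order.
(u3 ⋆ u6) spells out as u3 ⋆ u6
(u5 ⋆ (u3 ⋆ u6)) spells out as u5 ⋆ u3 ⋆ u6
((u5 ⋆ (u3 ⋆ u6)) ⋆ u4) spells out as u5 ⋆ u3 ⋆ u6 ⋆ u4
(u2 ⋆ u1) spells out as u2 ⋆ u1
(((u5 ⋆ (u3 ⋆ u6)) ⋆ u4) ⋆ (u2 ⋆ u1)) spells out as u5 ⋆ u3 ⋆ u6 ⋆ u4 ⋆ u2 ⋆ u1


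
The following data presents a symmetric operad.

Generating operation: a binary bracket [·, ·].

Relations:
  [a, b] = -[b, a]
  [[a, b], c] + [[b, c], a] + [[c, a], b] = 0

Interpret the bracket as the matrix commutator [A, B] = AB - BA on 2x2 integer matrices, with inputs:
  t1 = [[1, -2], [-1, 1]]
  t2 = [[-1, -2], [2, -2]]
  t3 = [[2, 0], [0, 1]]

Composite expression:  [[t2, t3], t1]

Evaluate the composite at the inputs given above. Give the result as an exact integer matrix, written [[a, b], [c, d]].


[t2, t3] = [[0, 2], [2, 0]]
[[t2, t3], t1] = [[2, 0], [0, -2]]

[[2, 0], [0, -2]]


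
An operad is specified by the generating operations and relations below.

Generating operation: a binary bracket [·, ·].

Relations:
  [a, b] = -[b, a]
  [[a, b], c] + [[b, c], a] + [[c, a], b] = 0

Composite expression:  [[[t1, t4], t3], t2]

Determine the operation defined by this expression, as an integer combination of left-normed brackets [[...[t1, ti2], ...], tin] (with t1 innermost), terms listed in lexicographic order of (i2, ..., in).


[[[t1, t4], t3], t2]

Skip Jacobi rewriting: expand, keep t1-initial words, read off terms.
Composite bracket: [[[t1, t4], t3], t2]
Under [a, b] = ab - ba we get 8 signed associative words (2^3 = 8).
Coefficients come from the t1-initial words:
  sign of t1t4t3t2 is +1, so it contributes +[[[t1, t4], t3], t2]


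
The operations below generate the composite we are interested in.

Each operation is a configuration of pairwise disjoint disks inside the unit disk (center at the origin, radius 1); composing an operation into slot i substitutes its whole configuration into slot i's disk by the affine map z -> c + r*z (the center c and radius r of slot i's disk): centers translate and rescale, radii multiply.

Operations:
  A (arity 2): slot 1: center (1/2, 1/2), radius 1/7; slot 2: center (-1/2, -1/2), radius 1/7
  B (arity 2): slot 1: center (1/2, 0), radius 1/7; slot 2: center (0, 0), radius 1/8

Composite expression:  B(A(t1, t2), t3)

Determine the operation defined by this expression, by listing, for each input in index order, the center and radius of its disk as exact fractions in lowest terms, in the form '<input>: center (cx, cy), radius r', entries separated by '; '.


t1: center (4/7, 1/14), radius 1/49; t2: center (3/7, -1/14), radius 1/49; t3: center (0, 0), radius 1/8

Affine substitution under B: radii multiply and t-centers shift.
t1: after 2 affine steps, its disk has center (4/7, 1/14), radius 1/49
t2: after 2 affine steps, its disk has center (3/7, -1/14), radius 1/49
t3: after 1 affine step, its disk has center (0, 0), radius 1/8


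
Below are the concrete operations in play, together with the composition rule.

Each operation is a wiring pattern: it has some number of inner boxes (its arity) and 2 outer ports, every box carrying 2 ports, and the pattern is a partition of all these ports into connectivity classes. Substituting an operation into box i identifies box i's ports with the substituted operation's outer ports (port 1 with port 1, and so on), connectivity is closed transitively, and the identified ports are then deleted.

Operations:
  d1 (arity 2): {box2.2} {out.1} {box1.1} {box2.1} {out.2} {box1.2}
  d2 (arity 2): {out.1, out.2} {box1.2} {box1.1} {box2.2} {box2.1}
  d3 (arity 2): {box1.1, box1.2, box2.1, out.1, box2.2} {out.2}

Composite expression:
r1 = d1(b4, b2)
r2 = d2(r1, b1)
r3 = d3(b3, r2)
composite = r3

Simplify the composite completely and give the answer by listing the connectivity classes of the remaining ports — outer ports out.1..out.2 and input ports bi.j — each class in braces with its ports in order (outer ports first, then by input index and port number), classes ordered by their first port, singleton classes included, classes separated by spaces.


{out.1, b3.1, b3.2} {out.2} {b1.1} {b1.2} {b2.1} {b2.2} {b4.1} {b4.2}

Substituting into d3 glues patterns; closure does the rest.
through d1, on inputs (b4, b2): {out.1} {out.2} {b2.1} {b2.2} {b4.1} {b4.2} (out.j = stage outer ports)
through d2, on inputs (b4, b2, b1): {out.1, out.2} {b1.1} {b1.2} {b2.1} {b2.2} {b4.1} {b4.2} (out.j = stage outer ports)
through d3, on inputs (b3, b4, b2, b1): {out.1, b3.1, b3.2} {out.2} {b1.1} {b1.2} {b2.1} {b2.2} {b4.1} {b4.2} (out.j = stage outer ports)


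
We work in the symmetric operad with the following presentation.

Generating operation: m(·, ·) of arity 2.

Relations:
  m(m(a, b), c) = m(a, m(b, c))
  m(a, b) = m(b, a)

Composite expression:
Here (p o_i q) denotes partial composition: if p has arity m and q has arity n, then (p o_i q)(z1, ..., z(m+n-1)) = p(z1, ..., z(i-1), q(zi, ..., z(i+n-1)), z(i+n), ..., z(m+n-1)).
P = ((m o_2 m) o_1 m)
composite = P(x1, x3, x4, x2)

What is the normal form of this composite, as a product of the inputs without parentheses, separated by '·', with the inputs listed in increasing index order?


x1 · x2 · x3 · x4

Shape and order are irrelevant to m; the x-input set decides.
m(x1, x3) spells out as x1 · x3
m(x4, x2) spells out as x4 · x2
m(m(x1, x3), m(x4, x2)) spells out as x1 · x3 · x4 · x2
reordering the factors by index: x1 · x2 · x3 · x4


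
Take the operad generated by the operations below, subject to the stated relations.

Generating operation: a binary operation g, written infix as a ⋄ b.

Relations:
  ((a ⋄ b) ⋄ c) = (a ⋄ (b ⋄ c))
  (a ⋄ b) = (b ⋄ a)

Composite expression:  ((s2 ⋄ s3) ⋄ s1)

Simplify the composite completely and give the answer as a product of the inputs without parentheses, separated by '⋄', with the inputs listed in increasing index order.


s1 ⋄ s2 ⋄ s3

With g associative and commutative, the s-input set is all that matters.
(s2 ⋄ s3) unparenthesizes to s2 ⋄ s3
((s2 ⋄ s3) ⋄ s1) unparenthesizes to s2 ⋄ s3 ⋄ s1
the factors in increasing index order: s1 ⋄ s2 ⋄ s3


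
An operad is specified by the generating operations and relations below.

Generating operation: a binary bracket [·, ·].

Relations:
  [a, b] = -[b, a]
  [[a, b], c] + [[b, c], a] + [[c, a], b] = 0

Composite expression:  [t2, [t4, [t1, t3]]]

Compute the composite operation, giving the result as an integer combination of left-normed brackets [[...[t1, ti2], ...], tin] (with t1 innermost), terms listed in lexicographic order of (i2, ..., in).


[[[t1, t3], t4], t2]


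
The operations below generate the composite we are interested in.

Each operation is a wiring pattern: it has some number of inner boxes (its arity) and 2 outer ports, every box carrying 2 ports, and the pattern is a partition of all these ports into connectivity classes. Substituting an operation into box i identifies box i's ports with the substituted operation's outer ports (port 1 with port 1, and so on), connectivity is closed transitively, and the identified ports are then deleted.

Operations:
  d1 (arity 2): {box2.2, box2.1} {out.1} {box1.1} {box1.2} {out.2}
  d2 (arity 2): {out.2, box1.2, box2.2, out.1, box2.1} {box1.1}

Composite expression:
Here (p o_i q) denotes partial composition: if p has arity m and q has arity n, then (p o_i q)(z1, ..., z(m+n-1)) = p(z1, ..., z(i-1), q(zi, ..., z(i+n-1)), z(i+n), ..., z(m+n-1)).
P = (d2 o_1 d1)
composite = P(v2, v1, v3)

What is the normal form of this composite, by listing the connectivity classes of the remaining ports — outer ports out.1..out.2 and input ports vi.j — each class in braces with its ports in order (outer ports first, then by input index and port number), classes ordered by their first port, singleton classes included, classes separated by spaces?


Substituting into d2 glues patterns; closure does the rest.
the subtree at d1 composes to {out.1} {out.2} {v1.1, v1.2} {v2.1} {v2.2} on (v2, v1); out.j = own outer ports
the subtree at d2 composes to {out.1, out.2, v3.1, v3.2} {v1.1, v1.2} {v2.1} {v2.2} on (v2, v1, v3); out.j = own outer ports

{out.1, out.2, v3.1, v3.2} {v1.1, v1.2} {v2.1} {v2.2}


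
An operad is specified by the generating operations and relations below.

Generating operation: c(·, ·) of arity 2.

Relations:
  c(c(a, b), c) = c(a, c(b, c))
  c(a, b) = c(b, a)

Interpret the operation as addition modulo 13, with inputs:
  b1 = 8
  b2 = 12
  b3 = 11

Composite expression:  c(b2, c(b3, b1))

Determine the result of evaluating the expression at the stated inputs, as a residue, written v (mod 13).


5 (mod 13)

c(b3, b1) = 6
c(b2, c(b3, b1)) = 5


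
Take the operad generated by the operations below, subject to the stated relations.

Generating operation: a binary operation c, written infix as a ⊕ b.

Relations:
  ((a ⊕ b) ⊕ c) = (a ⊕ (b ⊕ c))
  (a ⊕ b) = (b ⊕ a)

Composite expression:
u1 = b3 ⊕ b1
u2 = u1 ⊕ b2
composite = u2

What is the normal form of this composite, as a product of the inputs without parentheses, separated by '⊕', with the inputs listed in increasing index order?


Shape and order are irrelevant to c; the b-input set decides.
(b3 ⊕ b1) collapses to b3 ⊕ b1
((b3 ⊕ b1) ⊕ b2) collapses to b3 ⊕ b1 ⊕ b2
commutativity sorts the factors: b1 ⊕ b2 ⊕ b3

b1 ⊕ b2 ⊕ b3


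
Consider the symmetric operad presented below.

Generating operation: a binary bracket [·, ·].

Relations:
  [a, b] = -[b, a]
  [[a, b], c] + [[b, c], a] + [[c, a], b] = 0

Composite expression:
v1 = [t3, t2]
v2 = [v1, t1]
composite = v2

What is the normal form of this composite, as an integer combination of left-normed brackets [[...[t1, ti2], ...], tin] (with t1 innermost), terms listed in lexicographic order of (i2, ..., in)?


Expand each bracket as ab - ba; the t1-initial words give the coefficients.
Composite bracket: [[t3, t2], t1]
Each bracket splits as ab - ba, giving 4 signed words (2^2 = 4).
Only words starting with t1 matter:
  t1t2t3 appears with sign +1, giving the term +[[t1, t2], t3]
  t1t3t2 appears with sign -1, giving the term -[[t1, t3], t2]

[[t1, t2], t3] - [[t1, t3], t2]


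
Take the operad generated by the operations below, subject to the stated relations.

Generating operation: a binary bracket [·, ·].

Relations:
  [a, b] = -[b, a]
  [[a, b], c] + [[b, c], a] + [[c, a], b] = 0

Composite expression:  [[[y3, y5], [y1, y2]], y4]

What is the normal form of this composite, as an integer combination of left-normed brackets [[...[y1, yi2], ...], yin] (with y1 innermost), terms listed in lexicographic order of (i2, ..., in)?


-[[[[y1, y2], y3], y5], y4] + [[[[y1, y2], y5], y3], y4]

Skip Jacobi rewriting: expand, keep y1-initial words, read off terms.
Composite bracket: [[[y3, y5], [y1, y2]], y4]
The bracket unfolds into 16 signed words via [a, b] = ab - ba (2^4 = 16).
Only words starting with y1 matter:
  from y1y2y3y5y4, sign -1: term -[[[[y1, y2], y3], y5], y4]
  from y1y2y5y3y4, sign +1: term +[[[[y1, y2], y5], y3], y4]


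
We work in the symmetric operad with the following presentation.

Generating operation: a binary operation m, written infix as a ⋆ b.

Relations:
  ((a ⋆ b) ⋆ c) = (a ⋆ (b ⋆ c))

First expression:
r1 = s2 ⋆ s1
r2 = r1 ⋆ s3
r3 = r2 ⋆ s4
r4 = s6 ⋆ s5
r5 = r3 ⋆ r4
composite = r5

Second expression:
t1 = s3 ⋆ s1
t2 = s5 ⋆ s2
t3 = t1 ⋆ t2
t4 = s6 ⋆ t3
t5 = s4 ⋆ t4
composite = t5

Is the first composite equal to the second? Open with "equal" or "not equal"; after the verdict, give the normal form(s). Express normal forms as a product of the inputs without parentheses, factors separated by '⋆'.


The first expression, normalized: s2 ⋆ s1 ⋆ s3 ⋆ s4 ⋆ s6 ⋆ s5
The second expression, normalized: s4 ⋆ s6 ⋆ s3 ⋆ s1 ⋆ s5 ⋆ s2
They disagree, so not equal.

not equal; first: s2 ⋆ s1 ⋆ s3 ⋆ s4 ⋆ s6 ⋆ s5; second: s4 ⋆ s6 ⋆ s3 ⋆ s1 ⋆ s5 ⋆ s2


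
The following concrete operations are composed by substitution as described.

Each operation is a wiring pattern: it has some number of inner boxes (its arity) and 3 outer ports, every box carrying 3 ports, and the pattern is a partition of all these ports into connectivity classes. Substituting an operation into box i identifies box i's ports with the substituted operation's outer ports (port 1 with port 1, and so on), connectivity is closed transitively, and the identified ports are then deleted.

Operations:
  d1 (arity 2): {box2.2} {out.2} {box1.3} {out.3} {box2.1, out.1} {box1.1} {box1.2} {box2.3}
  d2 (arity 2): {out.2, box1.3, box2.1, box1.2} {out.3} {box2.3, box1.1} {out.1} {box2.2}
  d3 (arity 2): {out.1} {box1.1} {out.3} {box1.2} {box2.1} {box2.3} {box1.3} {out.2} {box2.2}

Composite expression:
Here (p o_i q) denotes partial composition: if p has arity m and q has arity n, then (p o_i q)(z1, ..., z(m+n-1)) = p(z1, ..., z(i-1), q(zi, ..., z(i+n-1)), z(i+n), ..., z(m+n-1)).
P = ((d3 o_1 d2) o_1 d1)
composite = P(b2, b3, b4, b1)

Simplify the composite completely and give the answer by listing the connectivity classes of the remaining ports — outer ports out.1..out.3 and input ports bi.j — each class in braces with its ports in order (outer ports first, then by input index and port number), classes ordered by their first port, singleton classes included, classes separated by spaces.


{out.1} {out.2} {out.3} {b1.1} {b1.2} {b1.3} {b2.1} {b2.2} {b2.3} {b3.1, b4.3} {b3.2} {b3.3} {b4.1} {b4.2}

Connectivity passes through glued d3-boundaries; trace each wire chain.
after d1, the pattern on (b2, b3) reads {out.1, b3.1} {out.2} {out.3} {b2.1} {b2.2} {b2.3} {b3.2} {b3.3} (out.j = its outer ports)
after d2, the pattern on (b2, b3, b4) reads {out.1} {out.2, b4.1} {out.3} {b2.1} {b2.2} {b2.3} {b3.1, b4.3} {b3.2} {b3.3} {b4.2} (out.j = its outer ports)
after d3, the pattern on (b2, b3, b4, b1) reads {out.1} {out.2} {out.3} {b1.1} {b1.2} {b1.3} {b2.1} {b2.2} {b2.3} {b3.1, b4.3} {b3.2} {b3.3} {b4.1} {b4.2} (out.j = its outer ports)


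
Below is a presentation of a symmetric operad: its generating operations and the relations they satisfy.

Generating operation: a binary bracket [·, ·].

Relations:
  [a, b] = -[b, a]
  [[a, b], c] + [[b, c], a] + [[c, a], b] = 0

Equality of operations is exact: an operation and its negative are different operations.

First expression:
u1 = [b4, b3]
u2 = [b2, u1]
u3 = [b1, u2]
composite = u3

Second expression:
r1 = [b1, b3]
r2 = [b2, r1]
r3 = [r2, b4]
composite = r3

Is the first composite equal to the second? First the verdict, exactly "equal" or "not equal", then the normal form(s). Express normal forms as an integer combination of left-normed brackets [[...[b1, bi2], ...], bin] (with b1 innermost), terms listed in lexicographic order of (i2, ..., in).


The first expression reduces to -[[[b1, b2], b3], b4] + [[[b1, b2], b4], b3] + [[[b1, b3], b4], b2] - [[[b1, b4], b3], b2]
The second expression reduces to -[[[b1, b3], b2], b4]
They disagree, so not equal.

not equal — first -[[[b1, b2], b3], b4] + [[[b1, b2], b4], b3] + [[[b1, b3], b4], b2] - [[[b1, b4], b3], b2], second -[[[b1, b3], b2], b4]


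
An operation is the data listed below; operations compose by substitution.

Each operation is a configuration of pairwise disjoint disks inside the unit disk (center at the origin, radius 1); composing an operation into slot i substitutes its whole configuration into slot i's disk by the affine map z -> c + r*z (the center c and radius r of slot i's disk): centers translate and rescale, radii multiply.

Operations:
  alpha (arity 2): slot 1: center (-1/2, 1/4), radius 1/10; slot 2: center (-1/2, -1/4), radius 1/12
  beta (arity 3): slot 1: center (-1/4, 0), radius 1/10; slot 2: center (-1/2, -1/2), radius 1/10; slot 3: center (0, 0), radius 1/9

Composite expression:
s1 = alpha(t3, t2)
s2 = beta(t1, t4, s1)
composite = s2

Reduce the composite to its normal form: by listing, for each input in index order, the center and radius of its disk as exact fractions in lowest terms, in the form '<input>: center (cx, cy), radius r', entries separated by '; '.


t1: center (-1/4, 0), radius 1/10; t2: center (-1/18, -1/36), radius 1/108; t3: center (-1/18, 1/36), radius 1/90; t4: center (-1/2, -1/2), radius 1/10


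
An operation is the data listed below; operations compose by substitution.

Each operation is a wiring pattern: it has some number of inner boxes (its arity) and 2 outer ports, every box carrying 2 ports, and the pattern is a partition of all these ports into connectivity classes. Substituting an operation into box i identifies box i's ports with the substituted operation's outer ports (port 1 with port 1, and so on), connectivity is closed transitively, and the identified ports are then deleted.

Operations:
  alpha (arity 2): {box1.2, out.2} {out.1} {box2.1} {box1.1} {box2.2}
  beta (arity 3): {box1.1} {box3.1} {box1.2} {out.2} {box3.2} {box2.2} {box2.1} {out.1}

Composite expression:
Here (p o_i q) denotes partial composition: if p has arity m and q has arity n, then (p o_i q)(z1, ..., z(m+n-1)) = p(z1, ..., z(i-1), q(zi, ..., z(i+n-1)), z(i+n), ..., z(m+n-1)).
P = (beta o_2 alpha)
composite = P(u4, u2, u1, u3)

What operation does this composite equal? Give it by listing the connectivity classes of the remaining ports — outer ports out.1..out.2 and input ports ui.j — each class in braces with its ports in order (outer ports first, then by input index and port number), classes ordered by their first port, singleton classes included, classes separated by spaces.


{out.1} {out.2} {u1.1} {u1.2} {u2.1} {u2.2} {u3.1} {u3.2} {u4.1} {u4.2}

Substituting into beta glues patterns; closure does the rest.
stage alpha: inputs (u2, u1), connectivity {out.1} {out.2, u2.2} {u1.1} {u1.2} {u2.1}, out.j its boundary
stage beta: inputs (u4, u2, u1, u3), connectivity {out.1} {out.2} {u1.1} {u1.2} {u2.1} {u2.2} {u3.1} {u3.2} {u4.1} {u4.2}, out.j its boundary


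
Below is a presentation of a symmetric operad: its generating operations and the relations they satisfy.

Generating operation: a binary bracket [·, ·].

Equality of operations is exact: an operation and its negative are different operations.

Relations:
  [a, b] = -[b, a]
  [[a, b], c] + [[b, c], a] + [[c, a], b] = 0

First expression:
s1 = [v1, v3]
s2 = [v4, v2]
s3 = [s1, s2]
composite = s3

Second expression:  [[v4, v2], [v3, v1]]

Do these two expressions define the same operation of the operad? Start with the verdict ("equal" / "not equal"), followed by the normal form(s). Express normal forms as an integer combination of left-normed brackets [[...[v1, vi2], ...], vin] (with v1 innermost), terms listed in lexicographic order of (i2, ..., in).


equal; both compose to -[[[v1, v3], v2], v4] + [[[v1, v3], v4], v2]


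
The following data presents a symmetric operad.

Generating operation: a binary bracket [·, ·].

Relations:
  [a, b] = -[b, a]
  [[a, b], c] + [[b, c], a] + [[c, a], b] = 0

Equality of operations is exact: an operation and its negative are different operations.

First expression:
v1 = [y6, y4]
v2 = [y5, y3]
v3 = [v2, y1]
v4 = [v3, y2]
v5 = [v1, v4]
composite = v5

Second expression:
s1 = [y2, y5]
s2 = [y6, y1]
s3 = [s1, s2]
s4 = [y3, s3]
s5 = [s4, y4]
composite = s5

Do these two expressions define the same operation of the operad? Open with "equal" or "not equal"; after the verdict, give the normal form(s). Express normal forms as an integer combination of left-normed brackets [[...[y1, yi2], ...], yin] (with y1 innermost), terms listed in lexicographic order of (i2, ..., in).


not equal — first [[[[[y1, y3], y5], y2], y4], y6] - [[[[[y1, y3], y5], y2], y6], y4] - [[[[[y1, y5], y3], y2], y4], y6] + [[[[[y1, y5], y3], y2], y6], y4], second -[[[[[y1, y6], y2], y5], y3], y4] + [[[[[y1, y6], y5], y2], y3], y4]

Reducing the first expression gives [[[[[y1, y3], y5], y2], y4], y6] - [[[[[y1, y3], y5], y2], y6], y4] - [[[[[y1, y5], y3], y2], y4], y6] + [[[[[y1, y5], y3], y2], y6], y4]
Reducing the second expression gives -[[[[[y1, y6], y2], y5], y3], y4] + [[[[[y1, y6], y5], y2], y3], y4]
Different reductions; not equal.


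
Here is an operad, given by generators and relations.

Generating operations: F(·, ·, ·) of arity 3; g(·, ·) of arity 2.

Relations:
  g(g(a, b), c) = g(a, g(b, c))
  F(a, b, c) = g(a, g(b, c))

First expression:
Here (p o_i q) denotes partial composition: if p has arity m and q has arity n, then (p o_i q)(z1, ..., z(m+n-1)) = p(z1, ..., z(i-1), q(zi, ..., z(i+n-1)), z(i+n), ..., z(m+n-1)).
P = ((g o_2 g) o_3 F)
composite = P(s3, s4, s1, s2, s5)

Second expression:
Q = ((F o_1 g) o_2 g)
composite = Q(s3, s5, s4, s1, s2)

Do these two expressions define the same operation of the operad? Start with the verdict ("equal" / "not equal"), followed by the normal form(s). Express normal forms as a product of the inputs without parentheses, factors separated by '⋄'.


not equal — first s3 ⋄ s4 ⋄ s1 ⋄ s2 ⋄ s5, second s3 ⋄ s5 ⋄ s4 ⋄ s1 ⋄ s2

In normal form, the first expression is s3 ⋄ s4 ⋄ s1 ⋄ s2 ⋄ s5
In normal form, the second expression is s3 ⋄ s5 ⋄ s4 ⋄ s1 ⋄ s2
The normal forms differ: not equal.


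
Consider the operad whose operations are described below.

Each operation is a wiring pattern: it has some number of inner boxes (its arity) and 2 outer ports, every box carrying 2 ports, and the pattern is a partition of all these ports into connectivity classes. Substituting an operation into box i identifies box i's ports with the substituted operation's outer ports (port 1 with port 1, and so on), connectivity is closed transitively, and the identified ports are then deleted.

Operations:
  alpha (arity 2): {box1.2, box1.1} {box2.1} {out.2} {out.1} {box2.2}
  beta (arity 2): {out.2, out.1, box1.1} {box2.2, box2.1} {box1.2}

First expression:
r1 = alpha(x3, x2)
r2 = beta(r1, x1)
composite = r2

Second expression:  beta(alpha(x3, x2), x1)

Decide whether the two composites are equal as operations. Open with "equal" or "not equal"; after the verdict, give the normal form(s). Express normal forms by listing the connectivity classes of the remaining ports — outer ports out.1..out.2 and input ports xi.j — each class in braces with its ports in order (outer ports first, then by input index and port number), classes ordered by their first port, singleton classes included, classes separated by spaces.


The first expression reduces to {out.1, out.2} {x1.1, x1.2} {x2.1} {x2.2} {x3.1, x3.2}
The second expression reduces to {out.1, out.2} {x1.1, x1.2} {x2.1} {x2.2} {x3.1, x3.2}
The normal forms match — equal.

equal; the common form is {out.1, out.2} {x1.1, x1.2} {x2.1} {x2.2} {x3.1, x3.2}


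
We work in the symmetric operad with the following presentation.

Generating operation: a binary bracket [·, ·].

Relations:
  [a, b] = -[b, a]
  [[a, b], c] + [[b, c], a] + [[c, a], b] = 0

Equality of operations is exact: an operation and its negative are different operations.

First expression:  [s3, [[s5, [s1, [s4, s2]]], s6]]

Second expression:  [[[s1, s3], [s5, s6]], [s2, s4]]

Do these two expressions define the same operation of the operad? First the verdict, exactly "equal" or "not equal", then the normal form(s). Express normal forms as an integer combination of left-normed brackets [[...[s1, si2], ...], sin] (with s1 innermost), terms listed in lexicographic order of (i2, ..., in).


not equal: they reduce to -[[[[[s1, s2], s4], s5], s6], s3] + [[[[[s1, s4], s2], s5], s6], s3] and [[[[[s1, s3], s5], s6], s2], s4] - [[[[[s1, s3], s5], s6], s4], s2] - [[[[[s1, s3], s6], s5], s2], s4] + [[[[[s1, s3], s6], s5], s4], s2]

The first composite normalizes to -[[[[[s1, s2], s4], s5], s6], s3] + [[[[[s1, s4], s2], s5], s6], s3]
The second composite normalizes to [[[[[s1, s3], s5], s6], s2], s4] - [[[[[s1, s3], s5], s6], s4], s2] - [[[[[s1, s3], s6], s5], s2], s4] + [[[[[s1, s3], s6], s5], s4], s2]
They disagree, so not equal.


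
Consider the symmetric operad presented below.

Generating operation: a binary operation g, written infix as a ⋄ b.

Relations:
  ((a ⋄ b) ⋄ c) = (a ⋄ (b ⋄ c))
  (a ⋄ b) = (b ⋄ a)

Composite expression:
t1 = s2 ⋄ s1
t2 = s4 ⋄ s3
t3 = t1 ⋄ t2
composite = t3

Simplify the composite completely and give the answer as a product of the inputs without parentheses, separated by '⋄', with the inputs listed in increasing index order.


s1 ⋄ s2 ⋄ s3 ⋄ s4

Key point: g commutes, so take the s-inputs in any fixed order.
(s2 ⋄ s1) reduces to s2 ⋄ s1
(s4 ⋄ s3) reduces to s4 ⋄ s3
((s2 ⋄ s1) ⋄ (s4 ⋄ s3)) reduces to s2 ⋄ s1 ⋄ s4 ⋄ s3
the factors in increasing index order: s1 ⋄ s2 ⋄ s3 ⋄ s4


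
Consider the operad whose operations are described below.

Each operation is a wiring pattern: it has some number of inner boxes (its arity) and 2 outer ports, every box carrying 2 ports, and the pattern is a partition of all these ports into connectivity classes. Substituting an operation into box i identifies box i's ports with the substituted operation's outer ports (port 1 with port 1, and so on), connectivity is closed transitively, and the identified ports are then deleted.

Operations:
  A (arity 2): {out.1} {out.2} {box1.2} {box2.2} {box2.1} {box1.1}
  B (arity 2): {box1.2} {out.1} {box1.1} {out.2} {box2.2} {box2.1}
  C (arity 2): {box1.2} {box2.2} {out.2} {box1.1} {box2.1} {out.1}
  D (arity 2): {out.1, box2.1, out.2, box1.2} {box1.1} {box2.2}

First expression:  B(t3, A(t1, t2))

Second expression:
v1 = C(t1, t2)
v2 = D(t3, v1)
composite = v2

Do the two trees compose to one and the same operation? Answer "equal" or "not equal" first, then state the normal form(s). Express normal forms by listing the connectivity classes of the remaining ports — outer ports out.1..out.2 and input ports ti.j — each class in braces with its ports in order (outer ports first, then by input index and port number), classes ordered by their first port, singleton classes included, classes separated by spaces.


Reducing the first expression gives {out.1} {out.2} {t1.1} {t1.2} {t2.1} {t2.2} {t3.1} {t3.2}
Reducing the second expression gives {out.1, out.2, t3.2} {t1.1} {t1.2} {t2.1} {t2.2} {t3.1}
Different reductions; not equal.

not equal; the first gives {out.1} {out.2} {t1.1} {t1.2} {t2.1} {t2.2} {t3.1} {t3.2} and the second {out.1, out.2, t3.2} {t1.1} {t1.2} {t2.1} {t2.2} {t3.1}


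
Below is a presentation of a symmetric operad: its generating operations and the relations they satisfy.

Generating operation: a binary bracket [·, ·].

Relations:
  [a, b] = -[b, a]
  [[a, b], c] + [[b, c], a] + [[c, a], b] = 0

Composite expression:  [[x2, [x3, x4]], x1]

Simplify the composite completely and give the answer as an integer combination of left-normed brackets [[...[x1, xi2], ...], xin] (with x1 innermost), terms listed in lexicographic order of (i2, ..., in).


-[[[x1, x2], x3], x4] + [[[x1, x2], x4], x3] + [[[x1, x3], x4], x2] - [[[x1, x4], x3], x2]

A multilinear Lie element is pinned by x1-initial words (x1 innermost).
Composite bracket: [[x2, [x3, x4]], x1]
Expanding via [a, b] = ab - ba: 8 signed words (2^3 = 8).
Coefficients come from the x1-initial words:
  word x1x2x3x4 has sign -1, contributing -[[[x1, x2], x3], x4]
  word x1x2x4x3 has sign +1, contributing +[[[x1, x2], x4], x3]
  word x1x3x4x2 has sign +1, contributing +[[[x1, x3], x4], x2]
  word x1x4x3x2 has sign -1, contributing -[[[x1, x4], x3], x2]
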